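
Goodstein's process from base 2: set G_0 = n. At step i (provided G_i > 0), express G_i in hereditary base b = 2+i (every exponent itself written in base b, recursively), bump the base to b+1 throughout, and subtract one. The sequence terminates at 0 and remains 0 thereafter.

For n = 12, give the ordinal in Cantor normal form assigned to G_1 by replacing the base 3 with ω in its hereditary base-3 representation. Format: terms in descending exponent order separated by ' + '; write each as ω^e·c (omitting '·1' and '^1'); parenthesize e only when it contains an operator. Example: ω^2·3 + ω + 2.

G_0 = 12. HB_2(12) = 2^(2 + 1) + 2^2. Bump = 108. G_1 = 107.
G_1 = 107. HB_3(107) = 3^(3 + 1) + 2·3^2 + 2·3 + 2. Bump = 1066. G_2 = 1065.

ω^(ω + 1) + ω^2·2 + ω·2 + 2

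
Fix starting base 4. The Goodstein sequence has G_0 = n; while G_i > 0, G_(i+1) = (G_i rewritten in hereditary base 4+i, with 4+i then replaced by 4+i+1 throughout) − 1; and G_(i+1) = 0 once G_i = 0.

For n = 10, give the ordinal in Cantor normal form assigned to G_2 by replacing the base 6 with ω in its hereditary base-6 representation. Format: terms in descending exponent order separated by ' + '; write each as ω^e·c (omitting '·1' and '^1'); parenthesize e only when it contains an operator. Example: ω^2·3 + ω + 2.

base 4: 10 = 2·4 + 2; at 5: 2·5 + 2 = 12; next = 11
base 5: 11 = 2·5 + 1; at 6: 2·6 + 1 = 13; next = 12
base 6: 12 = 2·6; at 7: 2·7 = 14; next = 13

ω·2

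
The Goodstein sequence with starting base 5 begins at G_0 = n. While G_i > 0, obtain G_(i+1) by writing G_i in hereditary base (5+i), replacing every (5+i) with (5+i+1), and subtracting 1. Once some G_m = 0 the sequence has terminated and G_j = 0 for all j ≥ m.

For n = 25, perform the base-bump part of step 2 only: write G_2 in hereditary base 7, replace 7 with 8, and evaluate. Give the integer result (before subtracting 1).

G_0=25  [base 5] 5^2  →[5↦6]→  6^2 = 36  −1 ⇒ G_1=35
G_1=35  [base 6] 5·6 + 5  →[6↦7]→  5·7 + 5 = 40  −1 ⇒ G_2=39
G_2=39  [base 7] 5·7 + 4  →[7↦8]→  5·8 + 4 = 44  −1 ⇒ G_3=43

44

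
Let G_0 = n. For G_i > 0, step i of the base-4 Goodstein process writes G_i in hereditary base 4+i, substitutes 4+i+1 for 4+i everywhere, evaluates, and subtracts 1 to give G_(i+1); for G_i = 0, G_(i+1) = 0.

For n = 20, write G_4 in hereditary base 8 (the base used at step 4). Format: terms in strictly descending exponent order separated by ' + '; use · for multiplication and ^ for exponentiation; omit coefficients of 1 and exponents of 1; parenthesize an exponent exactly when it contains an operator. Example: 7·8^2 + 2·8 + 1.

i=0: 20 = 4^2 + 4 (b=4); 4→5: 5^2 + 5 = 30; 30−1 = 29
i=1: 29 = 5^2 + 4 (b=5); 5→6: 6^2 + 4 = 40; 40−1 = 39
i=2: 39 = 6^2 + 3 (b=6); 6→7: 7^2 + 3 = 52; 52−1 = 51
i=3: 51 = 7^2 + 2 (b=7); 7→8: 8^2 + 2 = 66; 66−1 = 65
i=4: 65 = 8^2 + 1 (b=8); 8→9: 9^2 + 1 = 82; 82−1 = 81

8^2 + 1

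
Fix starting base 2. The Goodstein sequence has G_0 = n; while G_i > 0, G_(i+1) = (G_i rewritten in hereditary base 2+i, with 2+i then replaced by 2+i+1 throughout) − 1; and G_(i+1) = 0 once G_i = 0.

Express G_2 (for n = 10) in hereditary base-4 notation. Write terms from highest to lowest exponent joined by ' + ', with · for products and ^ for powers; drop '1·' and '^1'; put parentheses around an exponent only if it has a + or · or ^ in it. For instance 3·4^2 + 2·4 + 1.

base 2: 10 = 2^(2 + 1) + 2; at 3: 3^(3 + 1) + 3 = 84; next = 83
base 3: 83 = 3^(3 + 1) + 2; at 4: 4^(4 + 1) + 2 = 1026; next = 1025
base 4: 1025 = 4^(4 + 1) + 1; at 5: 5^(5 + 1) + 1 = 15626; next = 15625

4^(4 + 1) + 1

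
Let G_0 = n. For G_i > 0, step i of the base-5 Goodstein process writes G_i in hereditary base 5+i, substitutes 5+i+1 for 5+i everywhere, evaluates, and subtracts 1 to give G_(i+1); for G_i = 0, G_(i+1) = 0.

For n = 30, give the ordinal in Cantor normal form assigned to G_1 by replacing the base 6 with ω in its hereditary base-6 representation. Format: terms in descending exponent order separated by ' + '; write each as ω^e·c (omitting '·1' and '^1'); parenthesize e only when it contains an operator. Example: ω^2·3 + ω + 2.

ω^2 + 5

base 5: 30 = 5^2 + 5; at 6: 6^2 + 6 = 42; next = 41
base 6: 41 = 6^2 + 5; at 7: 7^2 + 5 = 54; next = 53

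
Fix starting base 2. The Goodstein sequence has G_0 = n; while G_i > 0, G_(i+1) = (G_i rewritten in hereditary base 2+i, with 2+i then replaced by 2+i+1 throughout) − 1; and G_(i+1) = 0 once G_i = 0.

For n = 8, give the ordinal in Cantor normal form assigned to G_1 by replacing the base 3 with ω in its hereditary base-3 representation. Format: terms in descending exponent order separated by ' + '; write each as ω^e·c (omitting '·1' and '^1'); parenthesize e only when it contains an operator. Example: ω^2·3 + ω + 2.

base 2: 8 = 2^(2 + 1); at 3: 3^(3 + 1) = 81; next = 80
base 3: 80 = 2·3^3 + 2·3^2 + 2·3 + 2; at 4: 2·4^4 + 2·4^2 + 2·4 + 2 = 554; next = 553

ω^ω·2 + ω^2·2 + ω·2 + 2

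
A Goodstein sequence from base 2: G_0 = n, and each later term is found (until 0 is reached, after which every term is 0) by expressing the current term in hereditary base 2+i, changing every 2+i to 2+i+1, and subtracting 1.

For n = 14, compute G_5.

5862840

step 0: 14 = 2^(2 + 1) + 2^2 + 2; sub 3 for 2: 3^(3 + 1) + 3^3 + 3; = 111; G_1 = 111−1 = 110
step 1: 110 = 3^(3 + 1) + 3^3 + 2; sub 4 for 3: 4^(4 + 1) + 4^4 + 2; = 1282; G_2 = 1282−1 = 1281
step 2: 1281 = 4^(4 + 1) + 4^4 + 1; sub 5 for 4: 5^(5 + 1) + 5^5 + 1; = 18751; G_3 = 18751−1 = 18750
step 3: 18750 = 5^(5 + 1) + 5^5; sub 6 for 5: 6^(6 + 1) + 6^6; = 326592; G_4 = 326592−1 = 326591
step 4: 326591 = 6^(6 + 1) + 5·6^5 + 5·6^4 + 5·6^3 + 5·6^2 + 5·6 + 5; sub 7 for 6: 7^(7 + 1) + 5·7^5 + 5·7^4 + 5·7^3 + 5·7^2 + 5·7 + 5; = 5862841; G_5 = 5862841−1 = 5862840
step 5: 5862840 = 7^(7 + 1) + 5·7^5 + 5·7^4 + 5·7^3 + 5·7^2 + 5·7 + 4; sub 8 for 7: 8^(8 + 1) + 5·8^5 + 5·8^4 + 5·8^3 + 5·8^2 + 5·8 + 4; = 134404972; G_6 = 134404972−1 = 134404971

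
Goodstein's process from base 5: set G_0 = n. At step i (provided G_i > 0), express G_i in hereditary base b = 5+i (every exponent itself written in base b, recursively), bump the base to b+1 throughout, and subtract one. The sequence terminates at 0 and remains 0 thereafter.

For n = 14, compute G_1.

15

step 0: 14 = 2·5 + 4; sub 6 for 5: 2·6 + 4; = 16; G_1 = 16−1 = 15
step 1: 15 = 2·6 + 3; sub 7 for 6: 2·7 + 3; = 17; G_2 = 17−1 = 16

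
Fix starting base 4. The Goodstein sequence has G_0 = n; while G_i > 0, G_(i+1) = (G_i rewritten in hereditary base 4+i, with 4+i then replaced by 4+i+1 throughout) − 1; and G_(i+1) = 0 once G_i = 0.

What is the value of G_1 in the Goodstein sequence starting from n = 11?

G_0 = 11. HB_4(11) = 2·4 + 3. Bump = 13. G_1 = 12.
G_1 = 12. HB_5(12) = 2·5 + 2. Bump = 14. G_2 = 13.

12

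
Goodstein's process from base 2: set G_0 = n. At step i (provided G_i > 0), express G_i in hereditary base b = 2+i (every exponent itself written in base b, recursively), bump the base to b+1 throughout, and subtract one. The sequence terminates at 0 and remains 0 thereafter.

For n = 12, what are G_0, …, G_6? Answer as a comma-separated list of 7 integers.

i=0: 12 = 2^(2 + 1) + 2^2 (b=2); 2→3: 3^(3 + 1) + 3^3 = 108; 108−1 = 107
i=1: 107 = 3^(3 + 1) + 2·3^2 + 2·3 + 2 (b=3); 3→4: 4^(4 + 1) + 2·4^2 + 2·4 + 2 = 1066; 1066−1 = 1065
i=2: 1065 = 4^(4 + 1) + 2·4^2 + 2·4 + 1 (b=4); 4→5: 5^(5 + 1) + 2·5^2 + 2·5 + 1 = 15686; 15686−1 = 15685
i=3: 15685 = 5^(5 + 1) + 2·5^2 + 2·5 (b=5); 5→6: 6^(6 + 1) + 2·6^2 + 2·6 = 280020; 280020−1 = 280019
i=4: 280019 = 6^(6 + 1) + 2·6^2 + 6 + 5 (b=6); 6→7: 7^(7 + 1) + 2·7^2 + 7 + 5 = 5764911; 5764911−1 = 5764910
i=5: 5764910 = 7^(7 + 1) + 2·7^2 + 7 + 4 (b=7); 7→8: 8^(8 + 1) + 2·8^2 + 8 + 4 = 134217868; 134217868−1 = 134217867

12, 107, 1065, 15685, 280019, 5764910, 134217867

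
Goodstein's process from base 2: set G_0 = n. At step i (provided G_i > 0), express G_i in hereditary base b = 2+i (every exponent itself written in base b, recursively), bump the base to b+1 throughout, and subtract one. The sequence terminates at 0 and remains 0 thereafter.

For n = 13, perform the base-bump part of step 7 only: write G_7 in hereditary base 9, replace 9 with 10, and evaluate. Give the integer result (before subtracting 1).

100000003326

step 0: 13 = 2^(2 + 1) + 2^2 + 1; sub 3 for 2: 3^(3 + 1) + 3^3 + 1; = 109; G_1 = 109−1 = 108
step 1: 108 = 3^(3 + 1) + 3^3; sub 4 for 3: 4^(4 + 1) + 4^4; = 1280; G_2 = 1280−1 = 1279
step 2: 1279 = 4^(4 + 1) + 3·4^3 + 3·4^2 + 3·4 + 3; sub 5 for 4: 5^(5 + 1) + 3·5^3 + 3·5^2 + 3·5 + 3; = 16093; G_3 = 16093−1 = 16092
step 3: 16092 = 5^(5 + 1) + 3·5^3 + 3·5^2 + 3·5 + 2; sub 6 for 5: 6^(6 + 1) + 3·6^3 + 3·6^2 + 3·6 + 2; = 280712; G_4 = 280712−1 = 280711
step 4: 280711 = 6^(6 + 1) + 3·6^3 + 3·6^2 + 3·6 + 1; sub 7 for 6: 7^(7 + 1) + 3·7^3 + 3·7^2 + 3·7 + 1; = 5765999; G_5 = 5765999−1 = 5765998
step 5: 5765998 = 7^(7 + 1) + 3·7^3 + 3·7^2 + 3·7; sub 8 for 7: 8^(8 + 1) + 3·8^3 + 3·8^2 + 3·8; = 134219480; G_6 = 134219480−1 = 134219479
step 6: 134219479 = 8^(8 + 1) + 3·8^3 + 3·8^2 + 2·8 + 7; sub 9 for 8: 9^(9 + 1) + 3·9^3 + 3·9^2 + 2·9 + 7; = 3486786856; G_7 = 3486786856−1 = 3486786855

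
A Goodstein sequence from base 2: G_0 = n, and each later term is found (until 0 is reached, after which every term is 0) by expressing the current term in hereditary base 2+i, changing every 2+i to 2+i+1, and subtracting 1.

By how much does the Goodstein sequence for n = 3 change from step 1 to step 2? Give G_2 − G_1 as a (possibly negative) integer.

0

3 —HB2→ 2 + 1 —bump→ 3 + 1 = 4 —(−1)→ 3
3 —HB3→ 3 —bump→ 4 = 4 —(−1)→ 3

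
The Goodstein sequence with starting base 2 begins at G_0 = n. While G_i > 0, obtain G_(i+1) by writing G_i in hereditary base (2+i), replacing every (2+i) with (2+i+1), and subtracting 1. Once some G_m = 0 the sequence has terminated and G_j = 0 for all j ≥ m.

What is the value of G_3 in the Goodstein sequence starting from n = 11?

15627

11 —HB2→ 2^(2 + 1) + 2 + 1 —bump→ 3^(3 + 1) + 3 + 1 = 85 —(−1)→ 84
84 —HB3→ 3^(3 + 1) + 3 —bump→ 4^(4 + 1) + 4 = 1028 —(−1)→ 1027
1027 —HB4→ 4^(4 + 1) + 3 —bump→ 5^(5 + 1) + 3 = 15628 —(−1)→ 15627
15627 —HB5→ 5^(5 + 1) + 2 —bump→ 6^(6 + 1) + 2 = 279938 —(−1)→ 279937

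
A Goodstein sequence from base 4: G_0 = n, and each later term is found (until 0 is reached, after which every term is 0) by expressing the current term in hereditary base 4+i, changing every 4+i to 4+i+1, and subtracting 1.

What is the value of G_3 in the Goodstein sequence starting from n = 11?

14

11 —HB4→ 2·4 + 3 —bump→ 2·5 + 3 = 13 —(−1)→ 12
12 —HB5→ 2·5 + 2 —bump→ 2·6 + 2 = 14 —(−1)→ 13
13 —HB6→ 2·6 + 1 —bump→ 2·7 + 1 = 15 —(−1)→ 14
14 —HB7→ 2·7 —bump→ 2·8 = 16 —(−1)→ 15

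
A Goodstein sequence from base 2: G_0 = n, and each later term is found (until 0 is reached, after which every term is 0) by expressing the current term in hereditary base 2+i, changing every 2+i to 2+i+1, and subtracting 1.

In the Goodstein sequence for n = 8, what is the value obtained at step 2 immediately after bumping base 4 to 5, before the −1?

G_0 = 8. HB_2(8) = 2^(2 + 1). Bump = 81. G_1 = 80.
G_1 = 80. HB_3(80) = 2·3^3 + 2·3^2 + 2·3 + 2. Bump = 554. G_2 = 553.

6311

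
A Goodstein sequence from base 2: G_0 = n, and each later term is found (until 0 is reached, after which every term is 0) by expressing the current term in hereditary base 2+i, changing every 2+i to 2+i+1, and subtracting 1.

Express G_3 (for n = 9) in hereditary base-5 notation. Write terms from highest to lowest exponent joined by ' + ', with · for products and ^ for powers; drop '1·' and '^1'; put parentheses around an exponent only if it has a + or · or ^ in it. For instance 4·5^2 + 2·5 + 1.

3·5^5 + 3·5^3 + 3·5^2 + 3·5 + 2

base 2: 9 = 2^(2 + 1) + 1; at 3: 3^(3 + 1) + 1 = 82; next = 81
base 3: 81 = 3^(3 + 1); at 4: 4^(4 + 1) = 1024; next = 1023
base 4: 1023 = 3·4^4 + 3·4^3 + 3·4^2 + 3·4 + 3; at 5: 3·5^5 + 3·5^3 + 3·5^2 + 3·5 + 3 = 9843; next = 9842
base 5: 9842 = 3·5^5 + 3·5^3 + 3·5^2 + 3·5 + 2; at 6: 3·6^6 + 3·6^3 + 3·6^2 + 3·6 + 2 = 140744; next = 140743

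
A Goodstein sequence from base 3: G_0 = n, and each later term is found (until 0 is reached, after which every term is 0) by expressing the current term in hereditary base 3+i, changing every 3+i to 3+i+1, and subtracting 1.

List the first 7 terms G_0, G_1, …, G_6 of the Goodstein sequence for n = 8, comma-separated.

8, 9, 10, 11, 11, 11, 11

step 0: 8 = 2·3 + 2; sub 4 for 3: 2·4 + 2; = 10; G_1 = 10−1 = 9
step 1: 9 = 2·4 + 1; sub 5 for 4: 2·5 + 1; = 11; G_2 = 11−1 = 10
step 2: 10 = 2·5; sub 6 for 5: 2·6; = 12; G_3 = 12−1 = 11
step 3: 11 = 6 + 5; sub 7 for 6: 7 + 5; = 12; G_4 = 12−1 = 11
step 4: 11 = 7 + 4; sub 8 for 7: 8 + 4; = 12; G_5 = 12−1 = 11
step 5: 11 = 8 + 3; sub 9 for 8: 9 + 3; = 12; G_6 = 12−1 = 11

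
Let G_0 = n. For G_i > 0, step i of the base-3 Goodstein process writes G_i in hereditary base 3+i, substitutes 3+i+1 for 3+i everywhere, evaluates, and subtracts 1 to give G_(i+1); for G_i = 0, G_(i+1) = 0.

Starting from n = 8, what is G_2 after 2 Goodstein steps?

10

i=0: 8 = 2·3 + 2 (b=3); 3→4: 2·4 + 2 = 10; 10−1 = 9
i=1: 9 = 2·4 + 1 (b=4); 4→5: 2·5 + 1 = 11; 11−1 = 10
i=2: 10 = 2·5 (b=5); 5→6: 2·6 = 12; 12−1 = 11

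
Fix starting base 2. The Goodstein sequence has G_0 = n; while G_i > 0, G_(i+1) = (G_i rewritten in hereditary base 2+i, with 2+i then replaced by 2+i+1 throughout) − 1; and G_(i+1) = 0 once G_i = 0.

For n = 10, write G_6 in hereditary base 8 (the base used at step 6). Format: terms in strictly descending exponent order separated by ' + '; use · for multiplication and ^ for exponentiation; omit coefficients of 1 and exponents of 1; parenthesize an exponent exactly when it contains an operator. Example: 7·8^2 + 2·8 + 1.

step 0: 10 = 2^(2 + 1) + 2; sub 3 for 2: 3^(3 + 1) + 3; = 84; G_1 = 84−1 = 83
step 1: 83 = 3^(3 + 1) + 2; sub 4 for 3: 4^(4 + 1) + 2; = 1026; G_2 = 1026−1 = 1025
step 2: 1025 = 4^(4 + 1) + 1; sub 5 for 4: 5^(5 + 1) + 1; = 15626; G_3 = 15626−1 = 15625
step 3: 15625 = 5^(5 + 1); sub 6 for 5: 6^(6 + 1); = 279936; G_4 = 279936−1 = 279935
step 4: 279935 = 5·6^6 + 5·6^5 + 5·6^4 + 5·6^3 + 5·6^2 + 5·6 + 5; sub 7 for 6: 5·7^7 + 5·7^5 + 5·7^4 + 5·7^3 + 5·7^2 + 5·7 + 5; = 4215755; G_5 = 4215755−1 = 4215754
step 5: 4215754 = 5·7^7 + 5·7^5 + 5·7^4 + 5·7^3 + 5·7^2 + 5·7 + 4; sub 8 for 7: 5·8^8 + 5·8^5 + 5·8^4 + 5·8^3 + 5·8^2 + 5·8 + 4; = 84073324; G_6 = 84073324−1 = 84073323
step 6: 84073323 = 5·8^8 + 5·8^5 + 5·8^4 + 5·8^3 + 5·8^2 + 5·8 + 3; sub 9 for 8: 5·9^9 + 5·9^5 + 5·9^4 + 5·9^3 + 5·9^2 + 5·9 + 3; = 1937434593; G_7 = 1937434593−1 = 1937434592

5·8^8 + 5·8^5 + 5·8^4 + 5·8^3 + 5·8^2 + 5·8 + 3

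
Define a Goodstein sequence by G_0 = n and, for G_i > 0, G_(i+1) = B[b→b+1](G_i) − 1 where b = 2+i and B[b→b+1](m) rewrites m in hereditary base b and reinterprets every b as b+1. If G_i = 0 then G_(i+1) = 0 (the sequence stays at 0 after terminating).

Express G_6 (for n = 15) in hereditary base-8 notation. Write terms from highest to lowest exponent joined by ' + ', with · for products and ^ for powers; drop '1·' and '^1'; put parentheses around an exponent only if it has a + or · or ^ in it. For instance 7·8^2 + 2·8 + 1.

8^(8 + 1) + 7·8^7 + 7·8^6 + 7·8^5 + 7·8^4 + 7·8^3 + 7·8^2 + 7·8 + 7

step 0: 15 = 2^(2 + 1) + 2^2 + 2 + 1; sub 3 for 2: 3^(3 + 1) + 3^3 + 3 + 1; = 112; G_1 = 112−1 = 111
step 1: 111 = 3^(3 + 1) + 3^3 + 3; sub 4 for 3: 4^(4 + 1) + 4^4 + 4; = 1284; G_2 = 1284−1 = 1283
step 2: 1283 = 4^(4 + 1) + 4^4 + 3; sub 5 for 4: 5^(5 + 1) + 5^5 + 3; = 18753; G_3 = 18753−1 = 18752
step 3: 18752 = 5^(5 + 1) + 5^5 + 2; sub 6 for 5: 6^(6 + 1) + 6^6 + 2; = 326594; G_4 = 326594−1 = 326593
step 4: 326593 = 6^(6 + 1) + 6^6 + 1; sub 7 for 6: 7^(7 + 1) + 7^7 + 1; = 6588345; G_5 = 6588345−1 = 6588344
step 5: 6588344 = 7^(7 + 1) + 7^7; sub 8 for 7: 8^(8 + 1) + 8^8; = 150994944; G_6 = 150994944−1 = 150994943
step 6: 150994943 = 8^(8 + 1) + 7·8^7 + 7·8^6 + 7·8^5 + 7·8^4 + 7·8^3 + 7·8^2 + 7·8 + 7; sub 9 for 8: 9^(9 + 1) + 7·9^7 + 7·9^6 + 7·9^5 + 7·9^4 + 7·9^3 + 7·9^2 + 7·9 + 7; = 3524450281; G_7 = 3524450281−1 = 3524450280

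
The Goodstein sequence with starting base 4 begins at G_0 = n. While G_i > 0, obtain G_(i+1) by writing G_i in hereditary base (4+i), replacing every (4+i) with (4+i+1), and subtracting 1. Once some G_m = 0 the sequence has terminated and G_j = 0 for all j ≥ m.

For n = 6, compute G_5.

(0) 6|_4 = 4 + 2 ↦ 5 + 2|_5 = 7 ⇒ 6
(1) 6|_5 = 5 + 1 ↦ 6 + 1|_6 = 7 ⇒ 6
(2) 6|_6 = 6 ↦ 7|_7 = 7 ⇒ 6
(3) 6|_7 = 6 ↦ 6|_8 = 6 ⇒ 5
(4) 5|_8 = 5 ↦ 5|_9 = 5 ⇒ 4
(5) 4|_9 = 4 ↦ 4|_10 = 4 ⇒ 3

4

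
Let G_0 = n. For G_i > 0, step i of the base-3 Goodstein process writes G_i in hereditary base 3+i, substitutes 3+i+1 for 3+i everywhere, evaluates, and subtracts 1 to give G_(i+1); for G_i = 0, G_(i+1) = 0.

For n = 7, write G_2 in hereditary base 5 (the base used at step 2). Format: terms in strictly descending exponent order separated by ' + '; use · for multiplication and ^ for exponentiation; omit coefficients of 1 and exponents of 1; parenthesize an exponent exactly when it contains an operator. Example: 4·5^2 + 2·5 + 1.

base 3: 7 = 2·3 + 1; at 4: 2·4 + 1 = 9; next = 8
base 4: 8 = 2·4; at 5: 2·5 = 10; next = 9
base 5: 9 = 5 + 4; at 6: 6 + 4 = 10; next = 9

5 + 4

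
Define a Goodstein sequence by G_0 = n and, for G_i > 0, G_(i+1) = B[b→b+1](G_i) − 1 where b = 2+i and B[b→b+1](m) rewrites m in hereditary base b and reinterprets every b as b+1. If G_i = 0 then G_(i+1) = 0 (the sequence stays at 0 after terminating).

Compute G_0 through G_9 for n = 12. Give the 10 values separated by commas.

i=0: 12 = 2^(2 + 1) + 2^2 (b=2); 2→3: 3^(3 + 1) + 3^3 = 108; 108−1 = 107
i=1: 107 = 3^(3 + 1) + 2·3^2 + 2·3 + 2 (b=3); 3→4: 4^(4 + 1) + 2·4^2 + 2·4 + 2 = 1066; 1066−1 = 1065
i=2: 1065 = 4^(4 + 1) + 2·4^2 + 2·4 + 1 (b=4); 4→5: 5^(5 + 1) + 2·5^2 + 2·5 + 1 = 15686; 15686−1 = 15685
i=3: 15685 = 5^(5 + 1) + 2·5^2 + 2·5 (b=5); 5→6: 6^(6 + 1) + 2·6^2 + 2·6 = 280020; 280020−1 = 280019
i=4: 280019 = 6^(6 + 1) + 2·6^2 + 6 + 5 (b=6); 6→7: 7^(7 + 1) + 2·7^2 + 7 + 5 = 5764911; 5764911−1 = 5764910
i=5: 5764910 = 7^(7 + 1) + 2·7^2 + 7 + 4 (b=7); 7→8: 8^(8 + 1) + 2·8^2 + 8 + 4 = 134217868; 134217868−1 = 134217867
i=6: 134217867 = 8^(8 + 1) + 2·8^2 + 8 + 3 (b=8); 8→9: 9^(9 + 1) + 2·9^2 + 9 + 3 = 3486784575; 3486784575−1 = 3486784574
i=7: 3486784574 = 9^(9 + 1) + 2·9^2 + 9 + 2 (b=9); 9→10: 10^(10 + 1) + 2·10^2 + 10 + 2 = 100000000212; 100000000212−1 = 100000000211
i=8: 100000000211 = 10^(10 + 1) + 2·10^2 + 10 + 1 (b=10); 10→11: 11^(11 + 1) + 2·11^2 + 11 + 1 = 3138428376975; 3138428376975−1 = 3138428376974

12, 107, 1065, 15685, 280019, 5764910, 134217867, 3486784574, 100000000211, 3138428376974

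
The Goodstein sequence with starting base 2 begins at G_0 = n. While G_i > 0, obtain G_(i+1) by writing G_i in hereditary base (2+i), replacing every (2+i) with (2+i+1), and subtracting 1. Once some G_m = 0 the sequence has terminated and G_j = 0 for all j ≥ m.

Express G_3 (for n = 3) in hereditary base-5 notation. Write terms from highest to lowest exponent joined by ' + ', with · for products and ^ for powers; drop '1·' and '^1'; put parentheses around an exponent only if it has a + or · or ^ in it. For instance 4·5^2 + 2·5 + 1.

2

i=0: 3 = 2 + 1 (b=2); 2→3: 3 + 1 = 4; 4−1 = 3
i=1: 3 = 3 (b=3); 3→4: 4 = 4; 4−1 = 3
i=2: 3 = 3 (b=4); 4→5: 3 = 3; 3−1 = 2
i=3: 2 = 2 (b=5); 5→6: 2 = 2; 2−1 = 1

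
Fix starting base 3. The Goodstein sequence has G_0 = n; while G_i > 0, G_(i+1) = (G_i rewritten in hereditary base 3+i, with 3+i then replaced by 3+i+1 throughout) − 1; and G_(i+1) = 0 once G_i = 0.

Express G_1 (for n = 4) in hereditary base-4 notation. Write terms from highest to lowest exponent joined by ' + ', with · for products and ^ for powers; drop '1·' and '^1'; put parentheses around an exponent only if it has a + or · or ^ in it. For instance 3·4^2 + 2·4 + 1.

base 3: 4 = 3 + 1; at 4: 4 + 1 = 5; next = 4
base 4: 4 = 4; at 5: 5 = 5; next = 4

4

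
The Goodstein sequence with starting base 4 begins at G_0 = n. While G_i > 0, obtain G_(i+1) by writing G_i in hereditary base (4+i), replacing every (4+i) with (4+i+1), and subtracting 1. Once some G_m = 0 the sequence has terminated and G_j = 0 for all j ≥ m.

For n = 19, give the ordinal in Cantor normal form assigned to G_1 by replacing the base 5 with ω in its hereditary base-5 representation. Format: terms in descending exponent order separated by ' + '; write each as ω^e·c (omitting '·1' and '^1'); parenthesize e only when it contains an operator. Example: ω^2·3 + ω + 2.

G_0=19  [base 4] 4^2 + 3  →[4↦5]→  5^2 + 3 = 28  −1 ⇒ G_1=27
G_1=27  [base 5] 5^2 + 2  →[5↦6]→  6^2 + 2 = 38  −1 ⇒ G_2=37

ω^2 + 2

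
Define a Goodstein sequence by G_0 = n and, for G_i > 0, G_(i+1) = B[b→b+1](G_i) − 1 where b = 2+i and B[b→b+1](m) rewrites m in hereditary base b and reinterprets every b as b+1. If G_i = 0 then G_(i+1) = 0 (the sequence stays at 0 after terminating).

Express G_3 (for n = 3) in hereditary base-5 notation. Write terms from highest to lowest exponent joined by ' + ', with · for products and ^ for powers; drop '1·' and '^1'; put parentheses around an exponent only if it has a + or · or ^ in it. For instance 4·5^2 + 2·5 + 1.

3 —HB2→ 2 + 1 —bump→ 3 + 1 = 4 —(−1)→ 3
3 —HB3→ 3 —bump→ 4 = 4 —(−1)→ 3
3 —HB4→ 3 —bump→ 3 = 3 —(−1)→ 2
2 —HB5→ 2 —bump→ 2 = 2 —(−1)→ 1

2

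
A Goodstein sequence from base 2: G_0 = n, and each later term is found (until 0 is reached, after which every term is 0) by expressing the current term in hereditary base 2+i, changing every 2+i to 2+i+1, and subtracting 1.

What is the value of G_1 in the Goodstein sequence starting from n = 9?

(0) 9|_2 = 2^(2 + 1) + 1 ↦ 3^(3 + 1) + 1|_3 = 82 ⇒ 81
(1) 81|_3 = 3^(3 + 1) ↦ 4^(4 + 1)|_4 = 1024 ⇒ 1023

81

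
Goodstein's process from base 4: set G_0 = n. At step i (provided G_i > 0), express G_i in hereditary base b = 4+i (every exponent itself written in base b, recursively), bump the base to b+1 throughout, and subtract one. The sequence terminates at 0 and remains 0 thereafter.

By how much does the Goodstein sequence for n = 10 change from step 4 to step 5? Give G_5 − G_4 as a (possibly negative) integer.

0

G_0=10  [base 4] 2·4 + 2  →[4↦5]→  2·5 + 2 = 12  −1 ⇒ G_1=11
G_1=11  [base 5] 2·5 + 1  →[5↦6]→  2·6 + 1 = 13  −1 ⇒ G_2=12
G_2=12  [base 6] 2·6  →[6↦7]→  2·7 = 14  −1 ⇒ G_3=13
G_3=13  [base 7] 7 + 6  →[7↦8]→  8 + 6 = 14  −1 ⇒ G_4=13
G_4=13  [base 8] 8 + 5  →[8↦9]→  9 + 5 = 14  −1 ⇒ G_5=13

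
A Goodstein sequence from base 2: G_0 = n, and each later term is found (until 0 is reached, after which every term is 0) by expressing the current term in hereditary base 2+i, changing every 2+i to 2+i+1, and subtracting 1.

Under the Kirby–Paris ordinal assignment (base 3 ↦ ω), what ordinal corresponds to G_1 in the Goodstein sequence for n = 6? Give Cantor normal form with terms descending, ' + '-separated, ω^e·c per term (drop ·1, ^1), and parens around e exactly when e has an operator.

G_0 = 6. HB_2(6) = 2^2 + 2. Bump = 30. G_1 = 29.
G_1 = 29. HB_3(29) = 3^3 + 2. Bump = 258. G_2 = 257.

ω^ω + 2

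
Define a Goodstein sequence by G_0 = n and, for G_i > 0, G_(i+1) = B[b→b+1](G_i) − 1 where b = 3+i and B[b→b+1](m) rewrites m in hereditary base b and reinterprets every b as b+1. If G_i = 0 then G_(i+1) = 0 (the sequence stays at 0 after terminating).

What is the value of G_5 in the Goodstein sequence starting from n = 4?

i=0: 4 = 3 + 1 (b=3); 3→4: 4 + 1 = 5; 5−1 = 4
i=1: 4 = 4 (b=4); 4→5: 5 = 5; 5−1 = 4
i=2: 4 = 4 (b=5); 5→6: 4 = 4; 4−1 = 3
i=3: 3 = 3 (b=6); 6→7: 3 = 3; 3−1 = 2
i=4: 2 = 2 (b=7); 7→8: 2 = 2; 2−1 = 1
i=5: 1 = 1 (b=8); 8→9: 1 = 1; 1−1 = 0

1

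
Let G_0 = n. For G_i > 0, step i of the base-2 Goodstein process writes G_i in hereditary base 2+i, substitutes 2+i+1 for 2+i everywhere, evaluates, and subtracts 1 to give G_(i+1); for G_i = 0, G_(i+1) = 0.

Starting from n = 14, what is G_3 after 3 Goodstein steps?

step 0: 14 = 2^(2 + 1) + 2^2 + 2; sub 3 for 2: 3^(3 + 1) + 3^3 + 3; = 111; G_1 = 111−1 = 110
step 1: 110 = 3^(3 + 1) + 3^3 + 2; sub 4 for 3: 4^(4 + 1) + 4^4 + 2; = 1282; G_2 = 1282−1 = 1281
step 2: 1281 = 4^(4 + 1) + 4^4 + 1; sub 5 for 4: 5^(5 + 1) + 5^5 + 1; = 18751; G_3 = 18751−1 = 18750
step 3: 18750 = 5^(5 + 1) + 5^5; sub 6 for 5: 6^(6 + 1) + 6^6; = 326592; G_4 = 326592−1 = 326591

18750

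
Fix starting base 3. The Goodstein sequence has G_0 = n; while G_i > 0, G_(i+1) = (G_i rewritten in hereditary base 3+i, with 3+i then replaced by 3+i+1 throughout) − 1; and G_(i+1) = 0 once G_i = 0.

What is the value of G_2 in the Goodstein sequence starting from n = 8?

10

G_0 = 8. HB_3(8) = 2·3 + 2. Bump = 10. G_1 = 9.
G_1 = 9. HB_4(9) = 2·4 + 1. Bump = 11. G_2 = 10.
G_2 = 10. HB_5(10) = 2·5. Bump = 12. G_3 = 11.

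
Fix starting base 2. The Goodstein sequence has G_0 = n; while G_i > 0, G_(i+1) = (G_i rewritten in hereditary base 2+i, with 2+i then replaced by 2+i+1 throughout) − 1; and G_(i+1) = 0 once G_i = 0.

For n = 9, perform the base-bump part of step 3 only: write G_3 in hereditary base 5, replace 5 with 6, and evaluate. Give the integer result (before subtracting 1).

step 0: 9 = 2^(2 + 1) + 1; sub 3 for 2: 3^(3 + 1) + 1; = 82; G_1 = 82−1 = 81
step 1: 81 = 3^(3 + 1); sub 4 for 3: 4^(4 + 1); = 1024; G_2 = 1024−1 = 1023
step 2: 1023 = 3·4^4 + 3·4^3 + 3·4^2 + 3·4 + 3; sub 5 for 4: 3·5^5 + 3·5^3 + 3·5^2 + 3·5 + 3; = 9843; G_3 = 9843−1 = 9842
step 3: 9842 = 3·5^5 + 3·5^3 + 3·5^2 + 3·5 + 2; sub 6 for 5: 3·6^6 + 3·6^3 + 3·6^2 + 3·6 + 2; = 140744; G_4 = 140744−1 = 140743

140744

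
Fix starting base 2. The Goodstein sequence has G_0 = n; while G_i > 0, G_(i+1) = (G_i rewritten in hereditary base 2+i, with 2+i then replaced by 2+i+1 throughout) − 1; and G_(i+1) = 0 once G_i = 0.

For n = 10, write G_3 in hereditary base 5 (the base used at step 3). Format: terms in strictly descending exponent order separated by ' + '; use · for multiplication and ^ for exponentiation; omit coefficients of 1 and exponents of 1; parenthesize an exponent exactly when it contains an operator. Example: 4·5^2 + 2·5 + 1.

G_0=10  [base 2] 2^(2 + 1) + 2  →[2↦3]→  3^(3 + 1) + 3 = 84  −1 ⇒ G_1=83
G_1=83  [base 3] 3^(3 + 1) + 2  →[3↦4]→  4^(4 + 1) + 2 = 1026  −1 ⇒ G_2=1025
G_2=1025  [base 4] 4^(4 + 1) + 1  →[4↦5]→  5^(5 + 1) + 1 = 15626  −1 ⇒ G_3=15625

5^(5 + 1)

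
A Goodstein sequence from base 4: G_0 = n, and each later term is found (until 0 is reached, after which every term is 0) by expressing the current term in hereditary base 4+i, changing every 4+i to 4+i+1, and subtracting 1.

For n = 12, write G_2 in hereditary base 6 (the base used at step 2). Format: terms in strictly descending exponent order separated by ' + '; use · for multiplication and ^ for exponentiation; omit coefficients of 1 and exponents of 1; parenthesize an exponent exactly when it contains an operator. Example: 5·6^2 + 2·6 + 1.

2·6 + 3

[0] 12 ≡ 3·4 (base 4). Lift 5: 15. −1: 14.
[1] 14 ≡ 2·5 + 4 (base 5). Lift 6: 16. −1: 15.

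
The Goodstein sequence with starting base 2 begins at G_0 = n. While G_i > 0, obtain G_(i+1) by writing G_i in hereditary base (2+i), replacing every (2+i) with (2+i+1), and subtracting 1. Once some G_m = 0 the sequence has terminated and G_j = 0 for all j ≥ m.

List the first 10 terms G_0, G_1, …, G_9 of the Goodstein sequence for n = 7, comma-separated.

7, 30, 259, 3127, 46657, 823543, 16777215, 37665879, 77777775, 150051213

i=0: 7 = 2^2 + 2 + 1 (b=2); 2→3: 3^3 + 3 + 1 = 31; 31−1 = 30
i=1: 30 = 3^3 + 3 (b=3); 3→4: 4^4 + 4 = 260; 260−1 = 259
i=2: 259 = 4^4 + 3 (b=4); 4→5: 5^5 + 3 = 3128; 3128−1 = 3127
i=3: 3127 = 5^5 + 2 (b=5); 5→6: 6^6 + 2 = 46658; 46658−1 = 46657
i=4: 46657 = 6^6 + 1 (b=6); 6→7: 7^7 + 1 = 823544; 823544−1 = 823543
i=5: 823543 = 7^7 (b=7); 7→8: 8^8 = 16777216; 16777216−1 = 16777215
i=6: 16777215 = 7·8^7 + 7·8^6 + 7·8^5 + 7·8^4 + 7·8^3 + 7·8^2 + 7·8 + 7 (b=8); 8→9: 7·9^7 + 7·9^6 + 7·9^5 + 7·9^4 + 7·9^3 + 7·9^2 + 7·9 + 7 = 37665880; 37665880−1 = 37665879
i=7: 37665879 = 7·9^7 + 7·9^6 + 7·9^5 + 7·9^4 + 7·9^3 + 7·9^2 + 7·9 + 6 (b=9); 9→10: 7·10^7 + 7·10^6 + 7·10^5 + 7·10^4 + 7·10^3 + 7·10^2 + 7·10 + 6 = 77777776; 77777776−1 = 77777775
i=8: 77777775 = 7·10^7 + 7·10^6 + 7·10^5 + 7·10^4 + 7·10^3 + 7·10^2 + 7·10 + 5 (b=10); 10→11: 7·11^7 + 7·11^6 + 7·11^5 + 7·11^4 + 7·11^3 + 7·11^2 + 7·11 + 5 = 150051214; 150051214−1 = 150051213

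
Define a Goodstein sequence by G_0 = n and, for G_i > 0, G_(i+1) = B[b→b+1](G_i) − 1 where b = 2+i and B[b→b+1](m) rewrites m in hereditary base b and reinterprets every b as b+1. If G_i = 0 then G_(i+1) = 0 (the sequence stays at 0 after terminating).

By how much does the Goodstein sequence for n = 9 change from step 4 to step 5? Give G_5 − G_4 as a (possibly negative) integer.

step 0: 9 = 2^(2 + 1) + 1; sub 3 for 2: 3^(3 + 1) + 1; = 82; G_1 = 82−1 = 81
step 1: 81 = 3^(3 + 1); sub 4 for 3: 4^(4 + 1); = 1024; G_2 = 1024−1 = 1023
step 2: 1023 = 3·4^4 + 3·4^3 + 3·4^2 + 3·4 + 3; sub 5 for 4: 3·5^5 + 3·5^3 + 3·5^2 + 3·5 + 3; = 9843; G_3 = 9843−1 = 9842
step 3: 9842 = 3·5^5 + 3·5^3 + 3·5^2 + 3·5 + 2; sub 6 for 5: 3·6^6 + 3·6^3 + 3·6^2 + 3·6 + 2; = 140744; G_4 = 140744−1 = 140743
step 4: 140743 = 3·6^6 + 3·6^3 + 3·6^2 + 3·6 + 1; sub 7 for 6: 3·7^7 + 3·7^3 + 3·7^2 + 3·7 + 1; = 2471827; G_5 = 2471827−1 = 2471826

2331083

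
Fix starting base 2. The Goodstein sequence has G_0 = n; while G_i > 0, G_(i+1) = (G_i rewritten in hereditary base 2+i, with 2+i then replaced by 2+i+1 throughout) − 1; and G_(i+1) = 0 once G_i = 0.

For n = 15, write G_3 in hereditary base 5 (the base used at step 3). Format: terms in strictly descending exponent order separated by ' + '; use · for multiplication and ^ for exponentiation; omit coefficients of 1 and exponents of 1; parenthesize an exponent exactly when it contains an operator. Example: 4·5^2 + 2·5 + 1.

5^(5 + 1) + 5^5 + 2

[0] 15 ≡ 2^(2 + 1) + 2^2 + 2 + 1 (base 2). Lift 3: 112. −1: 111.
[1] 111 ≡ 3^(3 + 1) + 3^3 + 3 (base 3). Lift 4: 1284. −1: 1283.
[2] 1283 ≡ 4^(4 + 1) + 4^4 + 3 (base 4). Lift 5: 18753. −1: 18752.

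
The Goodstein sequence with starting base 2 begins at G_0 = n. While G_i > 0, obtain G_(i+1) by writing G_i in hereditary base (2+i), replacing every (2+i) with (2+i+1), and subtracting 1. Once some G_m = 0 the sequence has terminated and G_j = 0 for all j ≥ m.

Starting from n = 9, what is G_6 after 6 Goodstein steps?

base 2: 9 = 2^(2 + 1) + 1; at 3: 3^(3 + 1) + 1 = 82; next = 81
base 3: 81 = 3^(3 + 1); at 4: 4^(4 + 1) = 1024; next = 1023
base 4: 1023 = 3·4^4 + 3·4^3 + 3·4^2 + 3·4 + 3; at 5: 3·5^5 + 3·5^3 + 3·5^2 + 3·5 + 3 = 9843; next = 9842
base 5: 9842 = 3·5^5 + 3·5^3 + 3·5^2 + 3·5 + 2; at 6: 3·6^6 + 3·6^3 + 3·6^2 + 3·6 + 2 = 140744; next = 140743
base 6: 140743 = 3·6^6 + 3·6^3 + 3·6^2 + 3·6 + 1; at 7: 3·7^7 + 3·7^3 + 3·7^2 + 3·7 + 1 = 2471827; next = 2471826
base 7: 2471826 = 3·7^7 + 3·7^3 + 3·7^2 + 3·7; at 8: 3·8^8 + 3·8^3 + 3·8^2 + 3·8 = 50333400; next = 50333399
base 8: 50333399 = 3·8^8 + 3·8^3 + 3·8^2 + 2·8 + 7; at 9: 3·9^9 + 3·9^3 + 3·9^2 + 2·9 + 7 = 1162263922; next = 1162263921

50333399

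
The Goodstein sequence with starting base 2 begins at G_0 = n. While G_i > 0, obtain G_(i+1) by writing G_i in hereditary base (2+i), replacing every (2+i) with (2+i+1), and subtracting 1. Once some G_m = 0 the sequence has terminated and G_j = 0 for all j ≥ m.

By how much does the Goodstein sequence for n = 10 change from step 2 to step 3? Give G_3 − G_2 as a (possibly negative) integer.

(0) 10|_2 = 2^(2 + 1) + 2 ↦ 3^(3 + 1) + 3|_3 = 84 ⇒ 83
(1) 83|_3 = 3^(3 + 1) + 2 ↦ 4^(4 + 1) + 2|_4 = 1026 ⇒ 1025
(2) 1025|_4 = 4^(4 + 1) + 1 ↦ 5^(5 + 1) + 1|_5 = 15626 ⇒ 15625

14600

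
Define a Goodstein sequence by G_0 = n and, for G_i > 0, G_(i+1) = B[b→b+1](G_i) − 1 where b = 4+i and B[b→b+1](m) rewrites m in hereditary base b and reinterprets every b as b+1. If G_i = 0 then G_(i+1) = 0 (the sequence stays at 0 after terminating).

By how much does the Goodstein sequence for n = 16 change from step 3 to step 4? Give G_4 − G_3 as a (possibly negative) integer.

3

step 0: 16 = 4^2; sub 5 for 4: 5^2; = 25; G_1 = 25−1 = 24
step 1: 24 = 4·5 + 4; sub 6 for 5: 4·6 + 4; = 28; G_2 = 28−1 = 27
step 2: 27 = 4·6 + 3; sub 7 for 6: 4·7 + 3; = 31; G_3 = 31−1 = 30
step 3: 30 = 4·7 + 2; sub 8 for 7: 4·8 + 2; = 34; G_4 = 34−1 = 33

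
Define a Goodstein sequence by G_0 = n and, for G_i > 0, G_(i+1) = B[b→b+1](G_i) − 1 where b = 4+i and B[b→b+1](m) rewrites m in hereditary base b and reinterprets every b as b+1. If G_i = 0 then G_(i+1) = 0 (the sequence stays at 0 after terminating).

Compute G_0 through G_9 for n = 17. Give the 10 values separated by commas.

base 4: 17 = 4^2 + 1; at 5: 5^2 + 1 = 26; next = 25
base 5: 25 = 5^2; at 6: 6^2 = 36; next = 35
base 6: 35 = 5·6 + 5; at 7: 5·7 + 5 = 40; next = 39
base 7: 39 = 5·7 + 4; at 8: 5·8 + 4 = 44; next = 43
base 8: 43 = 5·8 + 3; at 9: 5·9 + 3 = 48; next = 47
base 9: 47 = 5·9 + 2; at 10: 5·10 + 2 = 52; next = 51
base 10: 51 = 5·10 + 1; at 11: 5·11 + 1 = 56; next = 55
base 11: 55 = 5·11; at 12: 5·12 = 60; next = 59
base 12: 59 = 4·12 + 11; at 13: 4·13 + 11 = 63; next = 62

17, 25, 35, 39, 43, 47, 51, 55, 59, 62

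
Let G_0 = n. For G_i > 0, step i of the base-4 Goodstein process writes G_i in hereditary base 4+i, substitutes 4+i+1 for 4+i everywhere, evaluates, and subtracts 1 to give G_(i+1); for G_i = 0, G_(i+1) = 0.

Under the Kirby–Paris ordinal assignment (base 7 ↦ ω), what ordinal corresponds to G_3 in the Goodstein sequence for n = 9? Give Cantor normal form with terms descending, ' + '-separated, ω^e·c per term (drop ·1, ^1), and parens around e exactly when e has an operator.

G_0 = 9. HB_4(9) = 2·4 + 1. Bump = 11. G_1 = 10.
G_1 = 10. HB_5(10) = 2·5. Bump = 12. G_2 = 11.
G_2 = 11. HB_6(11) = 6 + 5. Bump = 12. G_3 = 11.
G_3 = 11. HB_7(11) = 7 + 4. Bump = 12. G_4 = 11.

ω + 4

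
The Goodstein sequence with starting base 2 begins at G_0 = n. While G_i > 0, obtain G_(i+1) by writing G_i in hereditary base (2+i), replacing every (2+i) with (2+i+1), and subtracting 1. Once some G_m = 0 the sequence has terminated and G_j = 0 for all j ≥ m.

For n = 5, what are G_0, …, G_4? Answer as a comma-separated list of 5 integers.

[0] 5 ≡ 2^2 + 1 (base 2). Lift 3: 28. −1: 27.
[1] 27 ≡ 3^3 (base 3). Lift 4: 256. −1: 255.
[2] 255 ≡ 3·4^3 + 3·4^2 + 3·4 + 3 (base 4). Lift 5: 468. −1: 467.
[3] 467 ≡ 3·5^3 + 3·5^2 + 3·5 + 2 (base 5). Lift 6: 776. −1: 775.

5, 27, 255, 467, 775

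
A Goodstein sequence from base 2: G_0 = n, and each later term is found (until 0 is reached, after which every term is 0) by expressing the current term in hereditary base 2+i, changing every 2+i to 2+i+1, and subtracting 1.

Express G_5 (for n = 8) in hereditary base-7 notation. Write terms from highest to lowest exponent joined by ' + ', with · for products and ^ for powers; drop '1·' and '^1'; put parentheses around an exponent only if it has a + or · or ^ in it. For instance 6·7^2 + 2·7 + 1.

2·7^7 + 2·7^2 + 7 + 4

i=0: 8 = 2^(2 + 1) (b=2); 2→3: 3^(3 + 1) = 81; 81−1 = 80
i=1: 80 = 2·3^3 + 2·3^2 + 2·3 + 2 (b=3); 3→4: 2·4^4 + 2·4^2 + 2·4 + 2 = 554; 554−1 = 553
i=2: 553 = 2·4^4 + 2·4^2 + 2·4 + 1 (b=4); 4→5: 2·5^5 + 2·5^2 + 2·5 + 1 = 6311; 6311−1 = 6310
i=3: 6310 = 2·5^5 + 2·5^2 + 2·5 (b=5); 5→6: 2·6^6 + 2·6^2 + 2·6 = 93396; 93396−1 = 93395
i=4: 93395 = 2·6^6 + 2·6^2 + 6 + 5 (b=6); 6→7: 2·7^7 + 2·7^2 + 7 + 5 = 1647196; 1647196−1 = 1647195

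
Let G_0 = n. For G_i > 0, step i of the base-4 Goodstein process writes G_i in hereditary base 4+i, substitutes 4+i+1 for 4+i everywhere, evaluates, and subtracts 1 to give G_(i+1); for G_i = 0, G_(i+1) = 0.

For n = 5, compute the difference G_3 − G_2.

-1

i=0: 5 = 4 + 1 (b=4); 4→5: 5 + 1 = 6; 6−1 = 5
i=1: 5 = 5 (b=5); 5→6: 6 = 6; 6−1 = 5
i=2: 5 = 5 (b=6); 6→7: 5 = 5; 5−1 = 4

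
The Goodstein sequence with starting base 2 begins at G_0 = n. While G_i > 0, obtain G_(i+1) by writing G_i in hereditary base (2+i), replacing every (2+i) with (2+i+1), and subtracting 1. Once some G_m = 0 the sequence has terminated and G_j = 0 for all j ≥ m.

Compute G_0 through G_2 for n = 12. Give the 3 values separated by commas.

G_0 = 12. HB_2(12) = 2^(2 + 1) + 2^2. Bump = 108. G_1 = 107.
G_1 = 107. HB_3(107) = 3^(3 + 1) + 2·3^2 + 2·3 + 2. Bump = 1066. G_2 = 1065.

12, 107, 1065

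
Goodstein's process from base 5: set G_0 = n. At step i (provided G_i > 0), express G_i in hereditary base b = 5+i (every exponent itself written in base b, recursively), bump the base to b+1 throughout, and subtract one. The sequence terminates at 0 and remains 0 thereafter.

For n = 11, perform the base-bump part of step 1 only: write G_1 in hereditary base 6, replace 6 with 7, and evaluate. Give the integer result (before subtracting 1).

G_0=11  [base 5] 2·5 + 1  →[5↦6]→  2·6 + 1 = 13  −1 ⇒ G_1=12
G_1=12  [base 6] 2·6  →[6↦7]→  2·7 = 14  −1 ⇒ G_2=13

14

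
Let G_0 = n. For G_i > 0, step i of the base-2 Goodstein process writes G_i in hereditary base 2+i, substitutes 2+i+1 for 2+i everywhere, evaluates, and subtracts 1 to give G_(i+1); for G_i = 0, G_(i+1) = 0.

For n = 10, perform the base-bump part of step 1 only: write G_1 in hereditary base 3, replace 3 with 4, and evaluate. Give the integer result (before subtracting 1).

base 2: 10 = 2^(2 + 1) + 2; at 3: 3^(3 + 1) + 3 = 84; next = 83
base 3: 83 = 3^(3 + 1) + 2; at 4: 4^(4 + 1) + 2 = 1026; next = 1025

1026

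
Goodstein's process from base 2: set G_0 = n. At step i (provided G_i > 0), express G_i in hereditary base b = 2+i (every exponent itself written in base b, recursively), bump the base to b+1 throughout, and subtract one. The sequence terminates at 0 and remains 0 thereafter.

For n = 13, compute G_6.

134219479

13 —HB2→ 2^(2 + 1) + 2^2 + 1 —bump→ 3^(3 + 1) + 3^3 + 1 = 109 —(−1)→ 108
108 —HB3→ 3^(3 + 1) + 3^3 —bump→ 4^(4 + 1) + 4^4 = 1280 —(−1)→ 1279
1279 —HB4→ 4^(4 + 1) + 3·4^3 + 3·4^2 + 3·4 + 3 —bump→ 5^(5 + 1) + 3·5^3 + 3·5^2 + 3·5 + 3 = 16093 —(−1)→ 16092
16092 —HB5→ 5^(5 + 1) + 3·5^3 + 3·5^2 + 3·5 + 2 —bump→ 6^(6 + 1) + 3·6^3 + 3·6^2 + 3·6 + 2 = 280712 —(−1)→ 280711
280711 —HB6→ 6^(6 + 1) + 3·6^3 + 3·6^2 + 3·6 + 1 —bump→ 7^(7 + 1) + 3·7^3 + 3·7^2 + 3·7 + 1 = 5765999 —(−1)→ 5765998
5765998 —HB7→ 7^(7 + 1) + 3·7^3 + 3·7^2 + 3·7 —bump→ 8^(8 + 1) + 3·8^3 + 3·8^2 + 3·8 = 134219480 —(−1)→ 134219479
134219479 —HB8→ 8^(8 + 1) + 3·8^3 + 3·8^2 + 2·8 + 7 —bump→ 9^(9 + 1) + 3·9^3 + 3·9^2 + 2·9 + 7 = 3486786856 —(−1)→ 3486786855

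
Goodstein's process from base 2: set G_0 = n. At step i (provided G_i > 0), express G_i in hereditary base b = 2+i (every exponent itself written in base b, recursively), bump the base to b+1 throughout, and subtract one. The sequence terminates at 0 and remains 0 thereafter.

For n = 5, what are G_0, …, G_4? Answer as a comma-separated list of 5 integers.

5 —HB2→ 2^2 + 1 —bump→ 3^3 + 1 = 28 —(−1)→ 27
27 —HB3→ 3^3 —bump→ 4^4 = 256 —(−1)→ 255
255 —HB4→ 3·4^3 + 3·4^2 + 3·4 + 3 —bump→ 3·5^3 + 3·5^2 + 3·5 + 3 = 468 —(−1)→ 467
467 —HB5→ 3·5^3 + 3·5^2 + 3·5 + 2 —bump→ 3·6^3 + 3·6^2 + 3·6 + 2 = 776 —(−1)→ 775

5, 27, 255, 467, 775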